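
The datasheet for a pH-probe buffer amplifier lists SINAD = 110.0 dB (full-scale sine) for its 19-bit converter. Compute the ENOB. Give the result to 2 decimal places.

17.98 bits

(110.0 − 1.76) / 6.02 = 108.24/6.02 = 17.9801 effective bits.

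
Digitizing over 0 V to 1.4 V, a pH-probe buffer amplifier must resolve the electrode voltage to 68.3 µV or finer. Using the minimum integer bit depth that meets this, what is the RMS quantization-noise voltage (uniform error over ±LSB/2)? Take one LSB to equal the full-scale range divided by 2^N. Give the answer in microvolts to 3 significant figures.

Full-scale range = 1.4 V.
Need 2^N ≥ 1.4 V / 68.3 µV = 20500 → N_min = 15.
Step size = 1.4/32768 V = 42.725 µV.
RMS noise = LSB/√12 = 12.3 µV.

12.3 µV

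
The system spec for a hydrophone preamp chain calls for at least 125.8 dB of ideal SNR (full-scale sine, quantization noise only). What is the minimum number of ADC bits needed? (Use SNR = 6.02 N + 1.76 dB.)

21 bits

N ≥ (125.8 − 1.76)/6.02 = 20.605 → N_min = 21.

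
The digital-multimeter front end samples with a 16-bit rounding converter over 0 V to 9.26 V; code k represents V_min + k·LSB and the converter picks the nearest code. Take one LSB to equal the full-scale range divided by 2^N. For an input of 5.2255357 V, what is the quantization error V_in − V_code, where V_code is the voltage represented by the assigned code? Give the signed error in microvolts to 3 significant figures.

Range is 9.26 V. LSB = 9.26 V / 2^16 ≈ 141.3 µV.
(V_in − V_min)/LSB = (5.2255357 − (0)) × 65536/9.26 = 36982.7978 → nearest code k = 36983.
V_code = V_min + k × range/2^16 = 0 + 36983 × 9.26/65536 = 5.2255642700 V.
Error = V_in − V_code = 5.2255357 − (5.2255642700) = −28.6 µV.

−28.6 µV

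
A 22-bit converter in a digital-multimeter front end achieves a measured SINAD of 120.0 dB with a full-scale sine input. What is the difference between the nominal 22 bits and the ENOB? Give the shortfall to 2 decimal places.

2.36 bits

N_eff = (120.0 − 1.76)/6.02 = 19.6412 bits.
Shortfall = 22 − 19.6412 = 2.3588 bits.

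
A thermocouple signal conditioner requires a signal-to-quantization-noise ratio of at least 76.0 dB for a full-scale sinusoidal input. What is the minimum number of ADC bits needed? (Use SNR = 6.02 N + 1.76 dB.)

13 bits

N ≥ (76.0 − 1.76)/6.02 = 12.332 → N_min = 13.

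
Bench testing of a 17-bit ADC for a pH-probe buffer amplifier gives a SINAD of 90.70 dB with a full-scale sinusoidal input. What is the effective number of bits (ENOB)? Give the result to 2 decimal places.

Inverting SNR = 6.02 N + 1.76: N_eff = (90.70 − 1.76)/6.02 = 14.7741.

14.77 bits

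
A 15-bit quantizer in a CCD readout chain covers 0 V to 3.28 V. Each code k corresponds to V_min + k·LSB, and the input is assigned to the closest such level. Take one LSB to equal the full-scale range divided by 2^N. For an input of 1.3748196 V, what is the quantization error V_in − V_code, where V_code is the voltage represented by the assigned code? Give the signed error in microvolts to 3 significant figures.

V_FS = 3.28 V. LSB = 3.28 V / 2^15 ≈ 100.1 µV.
(1.3748196 − (0)) / LSB = 1.3748196 × 32768/3.28 = 13734.7831. Nearest integer: k = 13735.
V_code = V_min + k × range/2^15 = 0 + 13735 × 3.28/32768 = 1.3748413086 V.
V_in − V_code = 1.3748196 − (1.3748413086) = −21.7 µV.

−21.7 µV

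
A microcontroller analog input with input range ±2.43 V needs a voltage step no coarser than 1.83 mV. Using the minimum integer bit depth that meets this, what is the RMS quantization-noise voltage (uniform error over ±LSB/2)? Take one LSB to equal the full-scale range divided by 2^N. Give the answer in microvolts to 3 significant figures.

343 µV

Full-scale range = 2.43 V − (-2.43 V) = 4.86 V.
Levels needed ≥ 4.86/1.83 mV = 2656. 2^12 = 4096 suffices, so N_min = 12.
LSB = 4.86 V / 2^12 = 1.1865 mV.
σ_q = LSB/√12 = 1.1865 mV/3.4641 = 343 µV.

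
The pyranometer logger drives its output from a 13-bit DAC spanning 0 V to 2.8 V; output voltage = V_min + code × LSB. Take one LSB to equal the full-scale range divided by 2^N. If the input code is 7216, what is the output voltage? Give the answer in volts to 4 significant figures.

2.466 V

Span = 2.8 V. LSB = 2.8 V / 2^13.
Output = V_min + (7216/8192) × range = 0 + 0.880859 × 2.8 V
      = 0 + 2.46641 = 2.46641 V.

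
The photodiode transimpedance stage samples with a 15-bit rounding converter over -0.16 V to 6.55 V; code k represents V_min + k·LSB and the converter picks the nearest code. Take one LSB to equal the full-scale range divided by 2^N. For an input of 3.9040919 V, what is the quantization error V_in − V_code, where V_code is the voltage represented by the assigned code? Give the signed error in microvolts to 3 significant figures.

The full-scale span is 6.55 − (-0.16) = 6.71 V. LSB = 6.71 V / 2^15 ≈ 204.8 µV.
Position in LSBs: (3.9040919 − (-0.16)) × 32768/6.71 = 19846.8202; rounding gives k = 19847.
V_code = -0.16 + (19847/32768) × 6.71 = 3.9041287231 V.
e = 3.9040919 − (3.9041287231) = −36.8 µV.

−36.8 µV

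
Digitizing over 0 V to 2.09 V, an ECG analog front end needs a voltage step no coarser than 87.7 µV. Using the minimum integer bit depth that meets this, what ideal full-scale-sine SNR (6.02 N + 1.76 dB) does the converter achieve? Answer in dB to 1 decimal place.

92.1 dB

Full-scale range = 2.09 V.
Required number of levels: 2.09/87.7 µV = 23831; smallest N with 2^N ≥ that is 15.
6.02(15) + 1.76 = 92.06 dB.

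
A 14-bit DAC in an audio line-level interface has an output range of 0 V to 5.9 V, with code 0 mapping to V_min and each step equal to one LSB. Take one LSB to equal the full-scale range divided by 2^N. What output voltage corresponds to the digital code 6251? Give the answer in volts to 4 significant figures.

Full-scale range = 5.9 V. LSB = 5.9 V / 2^14.
V_out = V_min + code × LSB = 0 V + 6251 × 5.9 V / 16384
      = 0 + 2.25103 = 2.25103 V.

2.251 V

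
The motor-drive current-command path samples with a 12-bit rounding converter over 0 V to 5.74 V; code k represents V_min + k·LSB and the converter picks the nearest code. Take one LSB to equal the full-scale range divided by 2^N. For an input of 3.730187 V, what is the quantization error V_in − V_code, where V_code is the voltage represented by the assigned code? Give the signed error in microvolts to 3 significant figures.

Full-scale range = 5.74 V. LSB = 5.74 V / 2^12 ≈ 1.401 mV.
Position in LSBs: (3.730187 − (0)) × 4096/5.74 = 2661.8199; rounding gives k = 2662.
V_code = V_min + k × range/2^12 = 0 + 2662 × 5.74/4096 = 3.730439453 V.
Error = V_in − V_code = 3.730187 − (3.730439453) = −252 µV.

−252 µV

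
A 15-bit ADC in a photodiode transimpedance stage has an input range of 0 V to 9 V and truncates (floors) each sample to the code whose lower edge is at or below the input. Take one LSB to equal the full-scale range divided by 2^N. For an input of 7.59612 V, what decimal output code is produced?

Span = 9 V. LSB = 9 V / 2^15 ≈ 274.7 µV.
V_in − V_min = 7.59612 − (0) = 7.59612 V.
Divide by LSB: 7.59612 × 32768/9 = 27656.6289.
Truncating gives code 27656.

27656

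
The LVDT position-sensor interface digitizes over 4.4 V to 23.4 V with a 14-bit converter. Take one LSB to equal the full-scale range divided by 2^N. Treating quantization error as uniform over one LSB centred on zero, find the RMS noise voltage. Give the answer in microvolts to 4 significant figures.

334.8 µV

The full-scale span is 23.4 − (4.4) = 19 V.
Step size = 19/16384 V = 1.15967 mV.
RMS of a uniform error over width LSB is LSB/√12 = 334.8 µV.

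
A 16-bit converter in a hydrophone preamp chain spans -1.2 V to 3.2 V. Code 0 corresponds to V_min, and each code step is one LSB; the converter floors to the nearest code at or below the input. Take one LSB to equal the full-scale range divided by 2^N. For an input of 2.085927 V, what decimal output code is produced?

Span: 3.2 V − (-1.2 V) = 4.4 V. LSB = 4.4 V / 2^16 ≈ 67.14 µV.
code = ⌊(V_in − V_min)/LSB⌋ = ⌊(V_in − V_min) × 2^16 / range⌋
     = ⌊(2.085927 − (-1.2)) × 65536 / 4.4⌋ = ⌊3.285927 × 65536/4.4⌋
     = ⌊48942.389⌋ = 48942.

48942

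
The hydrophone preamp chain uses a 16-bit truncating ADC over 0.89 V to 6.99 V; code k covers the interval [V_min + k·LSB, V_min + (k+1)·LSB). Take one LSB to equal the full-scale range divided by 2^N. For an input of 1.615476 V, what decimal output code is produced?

Full-scale range = 6.99 V − (0.89 V) = 6.1 V. LSB = 6.1 V / 2^16 ≈ 93.08 µV.
code = ⌊(V_in − V_min)/LSB⌋ = ⌊(V_in − V_min) × 2^16 / range⌋
     = ⌊(1.615476 − (0.89)) × 65536 / 6.1⌋ = ⌊0.725476 × 65536/6.1⌋
     = ⌊7794.229⌋ = 7794.

7794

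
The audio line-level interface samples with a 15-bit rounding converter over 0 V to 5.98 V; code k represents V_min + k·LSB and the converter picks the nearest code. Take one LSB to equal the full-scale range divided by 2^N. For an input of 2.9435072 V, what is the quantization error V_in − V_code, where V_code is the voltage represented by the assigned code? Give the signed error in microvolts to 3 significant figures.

Range is 5.98 V. LSB = 5.98 V / 2^15 ≈ 182.5 µV.
(V_in − V_min)/LSB = (2.9435072 − (0)) × 32768/5.98 = 16129.2381 → nearest code k = 16129.
V_code = 0 + (16129/32768) × 5.98 = 2.9434637451 V.
e = 2.9435072 − (2.9434637451) = +43.5 µV.

+43.5 µV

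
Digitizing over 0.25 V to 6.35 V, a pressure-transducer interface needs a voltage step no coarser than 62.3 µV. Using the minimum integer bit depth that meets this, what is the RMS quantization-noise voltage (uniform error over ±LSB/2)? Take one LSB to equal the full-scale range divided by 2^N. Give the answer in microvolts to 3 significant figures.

13.4 µV

Range = 6.35 − (0.25) = 6.1 V.
Required number of levels: 6.1/62.3 µV = 97913; smallest N with 2^N ≥ that is 17.
Step size = 6.1/131072 V = 46.539 µV.
V_rms = LSB/√12 = 13.4 µV.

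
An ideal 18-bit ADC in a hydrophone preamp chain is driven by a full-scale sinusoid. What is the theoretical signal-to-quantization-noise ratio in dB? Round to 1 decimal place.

110.1 dB

6.02(18) + 1.76 = 108.36 + 1.76 = 110.12 dB.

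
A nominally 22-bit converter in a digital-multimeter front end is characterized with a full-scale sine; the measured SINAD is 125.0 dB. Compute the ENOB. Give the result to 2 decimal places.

ENOB = (SINAD − 1.76) / 6.02 = (125.0 − 1.76) / 6.02 = 123.24 / 6.02 = 20.4718.

20.47 bits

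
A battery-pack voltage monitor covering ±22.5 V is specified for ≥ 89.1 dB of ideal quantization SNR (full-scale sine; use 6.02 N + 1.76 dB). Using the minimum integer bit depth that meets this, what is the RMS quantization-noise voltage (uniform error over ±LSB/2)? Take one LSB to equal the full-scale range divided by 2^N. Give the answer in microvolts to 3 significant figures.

396 µV

Span: 22.5 V − (-22.5 V) = 45 V.
N ≥ (89.1 − 1.76)/6.02 = 14.508 → N_min = 15.
LSB = 45 V ÷ 2^15 = 45/32768 V = 1.3733 mV.
RMS noise = LSB/√12 = 396 µV.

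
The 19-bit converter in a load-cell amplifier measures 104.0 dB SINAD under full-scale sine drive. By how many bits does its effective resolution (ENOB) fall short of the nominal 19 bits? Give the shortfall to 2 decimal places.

2.02 bits

ENOB = (SINAD − 1.76)/6.02 = (104.0 − 1.76)/6.02 = 16.9834 bits.
Shortfall = 19 − 16.9834 = 2.0166 bits.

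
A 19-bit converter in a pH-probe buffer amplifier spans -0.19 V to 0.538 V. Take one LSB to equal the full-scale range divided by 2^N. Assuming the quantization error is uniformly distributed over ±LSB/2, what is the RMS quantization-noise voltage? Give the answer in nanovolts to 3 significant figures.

401 nV

The full-scale span is 0.538 − (-0.19) = 0.728 V.
One LSB is 0.728 V / 524288 = 1.3885 µV.
σ_q = LSB/√12 = 1.3885 µV/3.4641 = 401 nV.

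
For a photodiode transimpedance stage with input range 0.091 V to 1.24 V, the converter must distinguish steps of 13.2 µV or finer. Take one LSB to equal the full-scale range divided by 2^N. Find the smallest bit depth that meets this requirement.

Range = 1.24 − (0.091) = 1.149 V.
Required number of levels: 1.149/13.2 µV = 87045; smallest N with 2^N ≥ that is 17.

17 bits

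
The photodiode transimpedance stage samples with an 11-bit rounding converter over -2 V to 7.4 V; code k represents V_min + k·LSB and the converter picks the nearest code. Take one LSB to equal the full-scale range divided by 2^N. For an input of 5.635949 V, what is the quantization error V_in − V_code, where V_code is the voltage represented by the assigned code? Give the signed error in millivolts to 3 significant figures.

−1.55 mV

Span: 7.4 V − (-2 V) = 9.4 V. LSB = 9.4 V / 2^11 ≈ 4.590 mV.
(V_in − V_min)/LSB = (5.635949 − (-2)) × 2048/9.4 = 1663.6621 → nearest code k = 1664.
Reconstructed level: -2 + 1664 × 9.4/2048 V = 5.637500000 V.
e = 5.635949 − (5.637500000) = −1.55 mV.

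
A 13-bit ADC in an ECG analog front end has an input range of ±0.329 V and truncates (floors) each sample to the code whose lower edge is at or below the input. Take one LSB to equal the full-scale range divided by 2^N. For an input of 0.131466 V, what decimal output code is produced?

5732

Range = 0.329 − (-0.329) = 0.658 V. LSB = 0.658 V / 2^13 ≈ 80.32 µV.
code = ⌊(V_in − V_min)/LSB⌋ = ⌊(V_in − V_min) × 2^13 / range⌋
     = ⌊(0.131466 − (-0.329)) × 8192 / 0.658⌋ = ⌊0.460466 × 8192/0.658⌋
     = ⌊5732.732⌋ = 5732.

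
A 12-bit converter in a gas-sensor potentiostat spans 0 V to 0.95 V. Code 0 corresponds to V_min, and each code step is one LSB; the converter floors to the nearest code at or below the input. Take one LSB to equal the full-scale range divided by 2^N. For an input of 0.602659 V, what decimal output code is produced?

Full-scale range = 0.95 V. LSB = 0.95 V / 2^12 ≈ 231.9 µV.
code = ⌊(V_in − V_min)/LSB⌋ = ⌊(V_in − V_min) × 2^12 / range⌋
     = ⌊(0.602659 − (0)) × 4096 / 0.95⌋ = ⌊0.602659 × 4096/0.95⌋
     = ⌊2598.412⌋ = 2598.

2598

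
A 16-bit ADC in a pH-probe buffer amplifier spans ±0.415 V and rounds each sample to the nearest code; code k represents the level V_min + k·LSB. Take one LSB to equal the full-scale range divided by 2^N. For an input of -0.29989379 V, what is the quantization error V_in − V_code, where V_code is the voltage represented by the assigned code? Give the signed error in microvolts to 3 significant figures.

Full-scale range = 0.415 V − (-0.415 V) = 0.83 V. LSB = 0.83 V / 2^16 ≈ 12.66 µV.
Position in LSBs: (-0.29989379 − (-0.415)) × 65536/0.83 = 9088.6754; rounding gives k = 9089.
V_code = V_min + k × range/2^16 = -0.415 + 9089 × 0.83/65536 = -0.29988967896 V.
e = -0.29989379 − (-0.29988967896) = −4.11 µV.

−4.11 µV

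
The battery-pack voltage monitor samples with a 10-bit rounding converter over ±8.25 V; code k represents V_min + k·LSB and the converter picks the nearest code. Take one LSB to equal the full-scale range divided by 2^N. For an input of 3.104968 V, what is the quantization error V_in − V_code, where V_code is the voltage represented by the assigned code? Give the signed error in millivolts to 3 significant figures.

−4.90 mV

Span: 8.25 V − (-8.25 V) = 16.5 V. LSB = 16.5 V / 2^10 ≈ 16.11 mV.
(V_in − V_min)/LSB = (3.104968 − (-8.25)) × 1024/16.5 = 704.6962 → nearest code k = 705.
Reconstructed level: -8.25 + 705 × 16.5/1024 V = 3.109863281 V.
Error = V_in − V_code = 3.104968 − (3.109863281) = −4.90 mV.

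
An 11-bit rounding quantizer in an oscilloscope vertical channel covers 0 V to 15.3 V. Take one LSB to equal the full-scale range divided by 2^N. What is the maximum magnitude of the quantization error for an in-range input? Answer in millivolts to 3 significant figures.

3.74 mV

Full-scale range = 15.3 V.
LSB = 15.3 V ÷ 2^11 = 15.3/2048 V = 7.4707 mV.
A rounding quantizer has |error| ≤ LSB/2 = 3.74 mV.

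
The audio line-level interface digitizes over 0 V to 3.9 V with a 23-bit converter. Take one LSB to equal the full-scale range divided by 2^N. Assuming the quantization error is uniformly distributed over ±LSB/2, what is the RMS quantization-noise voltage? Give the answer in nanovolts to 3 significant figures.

134 nV

Range is 3.9 V.
One LSB is 3.9 V / 8388608 = 464.92 nV.
V_rms = LSB/√12 = 464.92 nV / √12 = 134 nV.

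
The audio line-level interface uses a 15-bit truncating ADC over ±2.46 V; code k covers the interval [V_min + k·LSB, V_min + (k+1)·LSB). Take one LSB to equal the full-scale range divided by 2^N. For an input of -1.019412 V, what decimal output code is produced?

9594

The full-scale span is 2.46 − (-2.46) = 4.92 V. LSB = 4.92 V / 2^15 ≈ 150.1 µV.
V_in − V_min = -1.019412 − (-2.46) = 1.440588 V.
Divide by LSB: 1.440588 × 32768/4.92 = 9594.5503.
Truncating gives code 9594.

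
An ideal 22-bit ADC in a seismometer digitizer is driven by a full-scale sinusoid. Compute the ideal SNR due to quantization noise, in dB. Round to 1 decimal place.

134.2 dB

6.02(22) + 1.76 = 132.44 + 1.76 = 134.20 dB.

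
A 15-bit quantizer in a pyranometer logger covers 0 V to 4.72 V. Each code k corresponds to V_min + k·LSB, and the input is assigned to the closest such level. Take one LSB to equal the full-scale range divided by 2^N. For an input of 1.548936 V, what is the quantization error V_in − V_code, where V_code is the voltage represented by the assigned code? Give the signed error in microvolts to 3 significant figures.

+42.0 µV

Full-scale range = 4.72 V. LSB = 4.72 V / 2^15 ≈ 144.0 µV.
(1.548936 − (0)) / LSB = 1.548936 × 32768/4.72 = 10753.2913. Nearest integer: k = 10753.
Reconstructed level: 0 + 10753 × 4.72/32768 V = 1.5488940430 V.
V_in − V_code = 1.548936 − (1.5488940430) = +42.0 µV.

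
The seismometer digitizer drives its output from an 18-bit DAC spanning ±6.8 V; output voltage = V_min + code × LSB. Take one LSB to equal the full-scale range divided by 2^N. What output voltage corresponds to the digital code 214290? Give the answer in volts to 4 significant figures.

Full-scale range = 6.8 V − (-6.8 V) = 13.6 V. LSB = 13.6 V / 2^18.
V_out = -6.8 + 214290 × (13.6/262144) V
      = -6.8 V + 11.1173 V = 4.31734 V.

4.317 V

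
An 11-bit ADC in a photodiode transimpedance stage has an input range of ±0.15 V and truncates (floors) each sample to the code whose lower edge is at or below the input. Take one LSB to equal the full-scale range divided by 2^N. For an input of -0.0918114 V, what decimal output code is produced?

397

Span: 0.15 V − (-0.15 V) = 0.3 V. LSB = 0.3 V / 2^11 ≈ 146.5 µV.
(V_in − V_min) × 2^11/range = (-0.0918114 − (-0.15)) × 2048/0.3 = 397.234.
Floor → code = 397.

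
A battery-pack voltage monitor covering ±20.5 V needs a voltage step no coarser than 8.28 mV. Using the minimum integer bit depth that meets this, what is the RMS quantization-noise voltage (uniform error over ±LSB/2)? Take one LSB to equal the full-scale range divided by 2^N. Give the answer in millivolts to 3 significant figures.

1.44 mV

Full-scale range = 20.5 V − (-20.5 V) = 41 V.
Levels needed ≥ 41/8.28 mV = 4952. 2^13 = 8192 suffices, so N_min = 13.
LSB = 41 V / 2^13 = 5.0049 mV.
V_rms = LSB/√12 = 1.44 mV.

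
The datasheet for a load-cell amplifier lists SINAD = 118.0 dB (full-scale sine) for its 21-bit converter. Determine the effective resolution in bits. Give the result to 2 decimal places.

Inverting SNR = 6.02 N + 1.76: N_eff = (118.0 − 1.76)/6.02 = 19.3090.

19.31 bits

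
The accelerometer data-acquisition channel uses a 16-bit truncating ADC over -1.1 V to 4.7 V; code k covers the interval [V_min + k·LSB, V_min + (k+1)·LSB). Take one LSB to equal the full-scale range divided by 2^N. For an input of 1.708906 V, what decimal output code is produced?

The full-scale span is 4.7 − (-1.1) = 5.8 V. LSB = 5.8 V / 2^16 ≈ 88.50 µV.
V_in − V_min = 1.708906 − (-1.1) = 2.808906 V.
Divide by LSB: 2.808906 × 65536/5.8 = 31738.7006.
Truncating gives code 31738.

31738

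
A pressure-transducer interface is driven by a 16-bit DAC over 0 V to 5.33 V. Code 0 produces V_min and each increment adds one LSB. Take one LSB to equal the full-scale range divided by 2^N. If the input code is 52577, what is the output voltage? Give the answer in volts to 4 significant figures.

4.276 V

Full-scale range = 5.33 V. LSB = 5.33 V / 2^16.
Output = V_min + (52577/65536) × range = 0 + 0.802261 × 5.33 V
      = 0 + 4.27605 = 4.27605 V.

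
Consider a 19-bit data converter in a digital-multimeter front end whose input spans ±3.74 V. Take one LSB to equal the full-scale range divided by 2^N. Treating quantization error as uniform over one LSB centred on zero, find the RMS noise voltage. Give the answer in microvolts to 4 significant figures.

4.119 µV

The full-scale span is 3.74 − (-3.74) = 7.48 V.
Step size = 7.48/524288 V = 14.2670 µV.
V_rms = LSB/√12 = 14.2670 µV / √12 = 4.119 µV.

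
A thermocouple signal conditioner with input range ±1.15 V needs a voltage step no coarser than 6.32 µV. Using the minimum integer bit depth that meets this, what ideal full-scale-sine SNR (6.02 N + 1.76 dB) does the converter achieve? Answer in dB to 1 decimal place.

116.1 dB

Full-scale range = 1.15 V − (-1.15 V) = 2.3 V.
Levels needed ≥ 2.3/6.32 µV = 363900. 2^19 = 524288 suffices, so N_min = 19.
SNR = 6.02 × 19 + 1.76 = 116.14 dB.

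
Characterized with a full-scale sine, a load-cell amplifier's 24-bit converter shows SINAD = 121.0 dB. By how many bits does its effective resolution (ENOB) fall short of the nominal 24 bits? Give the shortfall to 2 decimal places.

4.19 bits

Effective bits = (121.0 − 1.76)/6.02 = 19.8073.
Shortfall = 24 − 19.8073 = 4.1927 bits.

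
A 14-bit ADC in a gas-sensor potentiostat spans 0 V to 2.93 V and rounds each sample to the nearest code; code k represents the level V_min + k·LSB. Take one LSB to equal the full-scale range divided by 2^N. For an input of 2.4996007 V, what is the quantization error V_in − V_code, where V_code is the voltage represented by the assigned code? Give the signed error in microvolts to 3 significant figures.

+51.7 µV

V_FS = 2.93 V. LSB = 2.93 V / 2^14 ≈ 178.8 µV.
(2.4996007 − (0)) / LSB = 2.4996007 × 16384/2.93 = 13977.2894. Nearest integer: k = 13977.
V_code = 0 + (13977/16384) × 2.93 = 2.4995489502 V.
Error = V_in − V_code = 2.4996007 − (2.4995489502) = +51.7 µV.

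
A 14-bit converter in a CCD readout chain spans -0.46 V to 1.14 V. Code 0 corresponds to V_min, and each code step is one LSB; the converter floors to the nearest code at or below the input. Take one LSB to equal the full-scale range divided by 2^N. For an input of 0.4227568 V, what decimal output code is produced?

9039

Span: 1.14 V − (-0.46 V) = 1.6 V. LSB = 1.6 V / 2^14 ≈ 97.66 µV.
(V_in − V_min) × 2^14/range = (0.4227568 − (-0.46)) × 16384/1.6 = 9039.430.
Floor → code = 9039.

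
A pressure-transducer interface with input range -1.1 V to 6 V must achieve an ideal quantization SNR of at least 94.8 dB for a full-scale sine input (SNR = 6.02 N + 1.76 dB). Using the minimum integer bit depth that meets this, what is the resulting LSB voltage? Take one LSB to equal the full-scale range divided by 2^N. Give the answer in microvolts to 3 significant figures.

108 µV

Span: 6 V − (-1.1 V) = 7.1 V.
Solving 6.02 N ≥ 94.8 − 1.76: N ≥ 15.455. Round up → N = 16.
Step size = 7.1/65536 V = 108 µV.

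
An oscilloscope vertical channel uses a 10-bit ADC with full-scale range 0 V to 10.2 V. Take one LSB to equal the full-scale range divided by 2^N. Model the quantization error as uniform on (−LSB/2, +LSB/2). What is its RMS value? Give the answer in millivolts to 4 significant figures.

Span = 10.2 V.
One LSB is 10.2 V / 1024 = 9.96094 mV.
RMS of a uniform error over width LSB is LSB/√12 = 2.875 mV.

2.875 mV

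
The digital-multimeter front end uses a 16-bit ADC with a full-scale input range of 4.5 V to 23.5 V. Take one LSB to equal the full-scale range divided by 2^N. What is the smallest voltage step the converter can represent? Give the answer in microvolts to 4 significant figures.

289.9 µV

Full-scale range = 23.5 V − (4.5 V) = 19 V.
Number of codes = 2^16 = 65536.
LSB = 19 V / 2^16 = 289.9 µV.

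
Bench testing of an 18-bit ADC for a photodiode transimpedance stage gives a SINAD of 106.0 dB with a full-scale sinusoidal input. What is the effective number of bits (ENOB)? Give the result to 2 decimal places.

ENOB = (SINAD − 1.76) / 6.02 = (106.0 − 1.76) / 6.02 = 104.24 / 6.02 = 17.3156.

17.32 bits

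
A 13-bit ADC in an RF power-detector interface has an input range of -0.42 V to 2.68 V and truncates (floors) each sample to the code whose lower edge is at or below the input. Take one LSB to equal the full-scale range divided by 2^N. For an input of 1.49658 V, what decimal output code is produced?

Span: 2.68 V − (-0.42 V) = 3.1 V. LSB = 3.1 V / 2^13 ≈ 378.4 µV.
code = ⌊(V_in − V_min)/LSB⌋ = ⌊(V_in − V_min) × 2^13 / range⌋
     = ⌊(1.49658 − (-0.42)) × 8192 / 3.1⌋ = ⌊1.91658 × 8192/3.1⌋
     = ⌊5064.717⌋ = 5064.

5064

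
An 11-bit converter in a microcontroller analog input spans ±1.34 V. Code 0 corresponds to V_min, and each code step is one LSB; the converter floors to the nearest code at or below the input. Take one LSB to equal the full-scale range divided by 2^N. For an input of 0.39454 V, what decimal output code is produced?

1325

Span: 1.34 V − (-1.34 V) = 2.68 V. LSB = 2.68 V / 2^11 ≈ 1.309 mV.
(V_in − V_min) × 2^11/range = (0.39454 − (-1.34)) × 2048/2.68 = 1325.499.
Floor → code = 1325.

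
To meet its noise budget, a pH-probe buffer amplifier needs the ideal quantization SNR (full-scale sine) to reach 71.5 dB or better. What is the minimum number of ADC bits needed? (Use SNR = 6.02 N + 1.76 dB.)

6.02 N + 1.76 ≥ 71.5 gives N ≥ 11.585, so the minimum integer is 12.

12 bits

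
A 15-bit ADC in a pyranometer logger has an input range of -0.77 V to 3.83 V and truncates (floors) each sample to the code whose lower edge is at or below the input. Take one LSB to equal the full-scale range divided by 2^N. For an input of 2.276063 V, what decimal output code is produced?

21698

Span: 3.83 V − (-0.77 V) = 4.6 V. LSB = 4.6 V / 2^15 ≈ 140.4 µV.
V_in − V_min = 2.276063 − (-0.77) = 3.046063 V.
Divide by LSB: 3.046063 × 32768/4.6 = 21698.5636.
Truncating gives code 21698.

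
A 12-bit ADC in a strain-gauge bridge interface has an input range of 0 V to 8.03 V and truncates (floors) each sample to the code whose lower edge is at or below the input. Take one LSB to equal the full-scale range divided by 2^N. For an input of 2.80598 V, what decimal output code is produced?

Range is 8.03 V. LSB = 8.03 V / 2^12 ≈ 1.960 mV.
V_in − V_min = 2.80598 − (0) = 2.80598 V.
Divide by LSB: 2.80598 × 4096/8.03 = 1431.2944.
Truncating gives code 1431.

1431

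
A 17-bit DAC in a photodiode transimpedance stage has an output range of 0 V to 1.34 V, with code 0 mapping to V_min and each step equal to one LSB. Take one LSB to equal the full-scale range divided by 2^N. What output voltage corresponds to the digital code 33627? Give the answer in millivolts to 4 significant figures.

Full-scale range = 1.34 V. LSB = 1.34 V / 2^17.
Output = V_min + (33627/131072) × range = 0 + 0.256554 × 1.34 V
      = 0 + 0.343782 = 0.343782 V.

343.8 mV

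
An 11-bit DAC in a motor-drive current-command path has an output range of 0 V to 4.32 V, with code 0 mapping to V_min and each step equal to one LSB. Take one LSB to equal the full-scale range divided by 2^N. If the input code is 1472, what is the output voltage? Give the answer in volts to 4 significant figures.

Full-scale range = 4.32 V. LSB = 4.32 V / 2^11.
V_out = 0 + 1472 × (4.32/2048) V
      = 0 + 3.10500 = 3.10500 V.

3.105 V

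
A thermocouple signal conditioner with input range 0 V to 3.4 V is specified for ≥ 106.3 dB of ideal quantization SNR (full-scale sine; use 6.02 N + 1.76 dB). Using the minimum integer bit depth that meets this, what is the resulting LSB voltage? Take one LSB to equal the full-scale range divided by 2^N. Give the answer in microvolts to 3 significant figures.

V_FS = 3.4 V.
Solving 6.02 N ≥ 106.3 − 1.76: N ≥ 17.365. Round up → N = 18.
LSB = 3.4 V ÷ 2^18 = 3.4/262144 V = 13.0 µV.

13.0 µV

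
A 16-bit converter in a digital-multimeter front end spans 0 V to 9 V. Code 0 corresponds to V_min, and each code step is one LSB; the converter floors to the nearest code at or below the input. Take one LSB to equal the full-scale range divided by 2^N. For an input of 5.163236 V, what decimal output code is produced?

Range is 9 V. LSB = 9 V / 2^16 ≈ 137.3 µV.
(V_in − V_min) × 2^16/range = (5.163236 − (0)) × 65536/9 = 37597.537.
Floor → code = 37597.

37597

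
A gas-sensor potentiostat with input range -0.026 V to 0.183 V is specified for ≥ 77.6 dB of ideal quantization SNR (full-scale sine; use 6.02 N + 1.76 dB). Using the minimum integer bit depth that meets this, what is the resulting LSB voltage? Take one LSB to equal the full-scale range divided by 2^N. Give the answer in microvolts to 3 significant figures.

25.5 µV

The full-scale span is 0.183 − (-0.026) = 0.209 V.
Required N = ⌈(77.6 − 1.76)/6.02⌉ = ⌈12.598⌉ = 13.
LSB = 0.209 V ÷ 2^13 = 0.209/8192 V = 25.5 µV.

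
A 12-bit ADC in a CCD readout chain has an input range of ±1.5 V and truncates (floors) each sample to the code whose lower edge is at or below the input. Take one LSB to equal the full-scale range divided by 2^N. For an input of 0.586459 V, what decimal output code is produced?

Full-scale range = 1.5 V − (-1.5 V) = 3 V. LSB = 3 V / 2^12 ≈ 0.7324 mV.
(V_in − V_min) × 2^12/range = (0.586459 − (-1.5)) × 4096/3 = 2848.712.
Floor → code = 2848.

2848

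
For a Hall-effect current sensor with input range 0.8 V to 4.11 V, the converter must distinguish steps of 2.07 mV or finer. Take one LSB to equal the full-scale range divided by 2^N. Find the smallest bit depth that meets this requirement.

The full-scale span is 4.11 − (0.8) = 3.31 V.
Need 2^N ≥ 3.31 V / 2.07 mV = 1599 → N_min = 11.

11 bits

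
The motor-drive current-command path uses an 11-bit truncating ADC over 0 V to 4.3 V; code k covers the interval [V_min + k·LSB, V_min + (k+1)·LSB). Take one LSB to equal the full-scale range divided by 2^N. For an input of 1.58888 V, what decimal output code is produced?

V_FS = 4.3 V. LSB = 4.3 V / 2^11 ≈ 2.100 mV.
code = ⌊(V_in − V_min)/LSB⌋ = ⌊(V_in − V_min) × 2^11 / range⌋
     = ⌊(1.58888 − (0)) × 2048 / 4.3⌋ = ⌊1.58888 × 2048/4.3⌋
     = ⌊756.750⌋ = 756.

756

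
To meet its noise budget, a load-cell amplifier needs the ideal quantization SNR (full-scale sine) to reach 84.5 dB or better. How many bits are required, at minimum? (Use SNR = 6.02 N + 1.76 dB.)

Required N = ⌈(84.5 − 1.76)/6.02⌉ = ⌈13.744⌉ = 14.

14 bits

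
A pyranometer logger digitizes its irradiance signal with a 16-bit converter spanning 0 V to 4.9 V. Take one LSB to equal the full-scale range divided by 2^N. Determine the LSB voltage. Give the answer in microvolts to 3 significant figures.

Span = 4.9 V.
2^16 = 65536 levels.
LSB = 4.9 V / 2^16 = 74.8 µV.

74.8 µV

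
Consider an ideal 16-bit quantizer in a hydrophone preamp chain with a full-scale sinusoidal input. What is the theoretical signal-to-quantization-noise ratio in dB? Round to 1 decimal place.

Ideal quantization SNR: 6.02 × 16 + 1.76 dB = 98.1 dB.

98.1 dB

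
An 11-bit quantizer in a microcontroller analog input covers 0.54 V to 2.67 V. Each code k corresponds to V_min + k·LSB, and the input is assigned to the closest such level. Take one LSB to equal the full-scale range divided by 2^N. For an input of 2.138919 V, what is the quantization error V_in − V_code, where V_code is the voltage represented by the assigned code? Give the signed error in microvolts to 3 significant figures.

+379 µV

Range = 2.67 − (0.54) = 2.13 V. LSB = 2.13 V / 2^11 ≈ 1.040 mV.
(2.138919 − (0.54)) / LSB = 1.598919 × 2048/2.13 = 1537.3644. Nearest integer: k = 1537.
Reconstructed level: 0.54 + 1537 × 2.13/2048 V = 2.138540039 V.
V_in − V_code = 2.138919 − (2.138540039) = +379 µV.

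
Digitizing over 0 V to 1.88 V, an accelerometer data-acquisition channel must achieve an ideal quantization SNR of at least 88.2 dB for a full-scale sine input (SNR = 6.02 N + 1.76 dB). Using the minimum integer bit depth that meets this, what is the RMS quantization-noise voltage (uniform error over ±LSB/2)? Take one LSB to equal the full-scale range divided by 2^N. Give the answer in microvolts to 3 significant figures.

16.6 µV

Span = 1.88 V.
Solving 6.02 N ≥ 88.2 − 1.76: N ≥ 14.359. Round up → N = 15.
LSB = 1.88 V / 2^15 = 57.373 µV.
RMS noise = LSB/√12 = 16.6 µV.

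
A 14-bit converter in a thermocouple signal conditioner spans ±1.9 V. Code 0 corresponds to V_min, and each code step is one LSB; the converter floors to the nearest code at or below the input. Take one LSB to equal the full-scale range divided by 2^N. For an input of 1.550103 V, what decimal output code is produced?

14875

The full-scale span is 1.9 − (-1.9) = 3.8 V. LSB = 3.8 V / 2^14 ≈ 231.9 µV.
code = ⌊(V_in − V_min)/LSB⌋ = ⌊(V_in − V_min) × 2^14 / range⌋
     = ⌊(1.550103 − (-1.9)) × 16384 / 3.8⌋ = ⌊3.450103 × 16384/3.8⌋
     = ⌊14875.391⌋ = 14875.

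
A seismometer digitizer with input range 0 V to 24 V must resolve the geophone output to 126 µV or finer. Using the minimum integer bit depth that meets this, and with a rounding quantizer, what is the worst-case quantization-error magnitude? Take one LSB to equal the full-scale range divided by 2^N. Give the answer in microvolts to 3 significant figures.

45.8 µV

Range is 24 V.
Need 2^N ≥ 24 V / 126 µV = 190500 → N_min = 18.
Step size = 24/262144 V = 91.553 µV.
|e|_max = LSB/2 = 45.8 µV.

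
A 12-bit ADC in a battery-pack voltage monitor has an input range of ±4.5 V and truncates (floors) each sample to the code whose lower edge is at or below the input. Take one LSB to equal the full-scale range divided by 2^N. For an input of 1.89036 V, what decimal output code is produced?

Span: 4.5 V − (-4.5 V) = 9 V. LSB = 9 V / 2^12 ≈ 2.197 mV.
code = ⌊(V_in − V_min)/LSB⌋ = ⌊(V_in − V_min) × 2^12 / range⌋
     = ⌊(1.89036 − (-4.5)) × 4096 / 9⌋ = ⌊6.39036 × 4096/9⌋
     = ⌊2908.324⌋ = 2908.

2908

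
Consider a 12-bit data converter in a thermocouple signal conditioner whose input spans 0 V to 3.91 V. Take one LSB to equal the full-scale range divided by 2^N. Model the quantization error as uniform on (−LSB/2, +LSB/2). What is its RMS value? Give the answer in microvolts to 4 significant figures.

Full-scale range = 3.91 V.
LSB = 3.91 V / 2^12 = 0.954590 mV.
V_rms = LSB/√12 = 0.954590 mV / √12 = 275.6 µV.

275.6 µV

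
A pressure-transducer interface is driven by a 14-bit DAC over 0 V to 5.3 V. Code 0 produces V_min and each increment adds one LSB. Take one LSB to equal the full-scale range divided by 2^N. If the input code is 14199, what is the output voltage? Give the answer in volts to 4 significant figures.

Range is 5.3 V. LSB = 5.3 V / 2^14.
Output = V_min + (14199/16384) × range = 0 + 0.866638 × 5.3 V
      = 0 V + 4.59318 V = 4.59318 V.

4.593 V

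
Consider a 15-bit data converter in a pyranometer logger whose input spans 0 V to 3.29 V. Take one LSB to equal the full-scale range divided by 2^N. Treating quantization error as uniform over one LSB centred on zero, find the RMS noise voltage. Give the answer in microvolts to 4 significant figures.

V_FS = 3.29 V.
LSB = 3.29 V ÷ 2^15 = 3.29/32768 V = 100.403 µV.
V_rms = LSB/√12 = 100.403 µV / √12 = 28.98 µV.

28.98 µV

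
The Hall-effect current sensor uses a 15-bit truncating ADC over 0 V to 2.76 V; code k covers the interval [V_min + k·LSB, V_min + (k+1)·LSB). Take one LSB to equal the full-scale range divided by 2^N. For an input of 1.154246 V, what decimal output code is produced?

Full-scale range = 2.76 V. LSB = 2.76 V / 2^15 ≈ 84.23 µV.
code = ⌊(V_in − V_min)/LSB⌋ = ⌊(V_in − V_min) × 2^15 / range⌋
     = ⌊(1.154246 − (0)) × 32768 / 2.76⌋ = ⌊1.154246 × 32768/2.76⌋
     = ⌊13703.744⌋ = 13703.

13703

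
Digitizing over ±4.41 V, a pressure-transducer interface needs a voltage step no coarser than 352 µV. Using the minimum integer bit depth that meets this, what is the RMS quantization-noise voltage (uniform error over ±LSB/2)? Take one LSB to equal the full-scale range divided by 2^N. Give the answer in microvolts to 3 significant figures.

Range = 4.41 − (-4.41) = 8.82 V.
Need 2^N ≥ 8.82 V / 352 µV = 25060 → N_min = 15.
Step size = 8.82/32768 V = 269.17 µV.
RMS noise = LSB/√12 = 77.7 µV.

77.7 µV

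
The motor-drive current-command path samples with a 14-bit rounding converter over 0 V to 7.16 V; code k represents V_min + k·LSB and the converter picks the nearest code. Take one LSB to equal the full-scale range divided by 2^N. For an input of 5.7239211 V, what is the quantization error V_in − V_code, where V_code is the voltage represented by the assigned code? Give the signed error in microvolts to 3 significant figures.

−58.4 µV

Span = 7.16 V. LSB = 7.16 V / 2^14 ≈ 437.0 µV.
(5.7239211 − (0)) / LSB = 5.7239211 × 16384/7.16 = 13097.8664. Nearest integer: k = 13098.
V_code = V_min + k × range/2^14 = 0 + 13098 × 7.16/16384 = 5.7239794922 V.
e = 5.7239211 − (5.7239794922) = −58.4 µV.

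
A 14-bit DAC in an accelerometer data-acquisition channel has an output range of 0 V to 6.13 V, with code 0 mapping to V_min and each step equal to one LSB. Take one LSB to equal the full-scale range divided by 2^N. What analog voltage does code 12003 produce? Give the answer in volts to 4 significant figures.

4.491 V

Span = 6.13 V. LSB = 6.13 V / 2^14.
V_out = V_min + code × LSB = 0 V + 12003 × 6.13 V / 16384
      = 0 V + 4.49087 V = 4.49087 V.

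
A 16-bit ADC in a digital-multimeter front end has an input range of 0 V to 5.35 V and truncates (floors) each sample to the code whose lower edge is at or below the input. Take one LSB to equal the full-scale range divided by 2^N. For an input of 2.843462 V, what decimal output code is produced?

34831

Range is 5.35 V. LSB = 5.35 V / 2^16 ≈ 81.63 µV.
(V_in − V_min) × 2^16/range = (2.843462 − (0)) × 65536/5.35 = 34831.612.
Floor → code = 34831.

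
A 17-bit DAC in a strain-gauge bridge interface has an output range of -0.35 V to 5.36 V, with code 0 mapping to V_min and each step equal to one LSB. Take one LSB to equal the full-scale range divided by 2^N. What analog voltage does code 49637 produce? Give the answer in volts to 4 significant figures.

The full-scale span is 5.36 − (-0.35) = 5.71 V. LSB = 5.71 V / 2^17.
V_out = -0.35 + 49637 × (5.71/131072) V
      = -0.35 + 2.16238 = 1.81238 V.

1.812 V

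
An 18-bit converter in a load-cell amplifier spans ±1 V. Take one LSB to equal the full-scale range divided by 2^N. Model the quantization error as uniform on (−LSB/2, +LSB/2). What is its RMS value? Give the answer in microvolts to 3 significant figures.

Range = 1 − (-1) = 2 V.
LSB = 2 V / 2^18 = 7.6294 µV.
For a uniform distribution on [−LSB/2, +LSB/2], V_rms = LSB/√12 = 7.6294 µV/3.4641 = 2.20 µV.

2.20 µV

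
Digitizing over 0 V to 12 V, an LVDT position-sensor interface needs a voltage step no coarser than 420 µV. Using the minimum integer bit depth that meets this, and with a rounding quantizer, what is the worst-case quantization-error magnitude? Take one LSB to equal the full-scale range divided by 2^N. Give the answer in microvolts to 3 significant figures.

183 µV

Range is 12 V.
Need 2^N ≥ 12 V / 420 µV = 28570 → N_min = 15.
LSB = 12 V ÷ 2^15 = 12/32768 V = 366.21 µV.
Max error for round-to-nearest is LSB/2 = 183 µV.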